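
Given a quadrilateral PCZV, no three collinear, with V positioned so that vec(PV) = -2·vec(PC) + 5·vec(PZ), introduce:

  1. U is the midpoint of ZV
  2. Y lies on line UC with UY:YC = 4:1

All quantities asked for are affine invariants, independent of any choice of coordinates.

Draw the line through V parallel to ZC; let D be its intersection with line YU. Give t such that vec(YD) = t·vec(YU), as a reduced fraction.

Choose coordinates P = (0, 0), C = (1, 0), Z = (0, 1), V = (-2, 5).
1. U is the midpoint of ZV ⇒ U = (-1, 3)
2. Y lies on line UC with UY:YC = 4:1 ⇒ Y = (3/5, 3/5)
through V parallel to ZC: direction (1, -1); meets YU at D = (-3, 6)
D = Y + t·(U−Y) with t = 9/4

t = 9/4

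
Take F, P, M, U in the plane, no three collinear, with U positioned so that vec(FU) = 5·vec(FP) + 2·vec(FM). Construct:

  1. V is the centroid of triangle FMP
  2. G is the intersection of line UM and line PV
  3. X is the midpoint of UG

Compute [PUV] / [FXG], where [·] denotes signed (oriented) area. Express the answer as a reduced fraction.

Work in coordinates with F = (0, 0), P = (1, 0), M = (0, 1), U = (5, 2).
1. V is the centroid of triangle FMP ⇒ V = (1/3, 1/3)
2. G is the intersection of line UM and line PV ⇒ G = (-5/7, 6/7)
3. X is the midpoint of UG ⇒ X = (15/7, 10/7)
2·[PUV] = 8/3, 2·[FXG] = 20/7
[PUV]:[FXG] = 8/3:20/7 = 14/15

[PUV]:[FXG] = 14/15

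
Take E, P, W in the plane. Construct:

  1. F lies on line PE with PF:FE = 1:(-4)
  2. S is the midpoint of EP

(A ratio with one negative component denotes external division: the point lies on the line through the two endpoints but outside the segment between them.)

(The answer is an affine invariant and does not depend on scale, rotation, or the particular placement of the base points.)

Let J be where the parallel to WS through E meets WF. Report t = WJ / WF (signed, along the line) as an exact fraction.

t = -3/5

Work in coordinates with E = (0, 0), P = (1, 0), W = (0, 1).
1. F lies on line PE with PF:FE = 1:(-4) ⇒ F = (4/3, 0)
2. S is the midpoint of EP ⇒ S = (1/2, 0)
through E parallel to WS: direction (1/2, -1); meets WF at J = (-4/5, 8/5)
J = W + t·(F−W) with t = -3/5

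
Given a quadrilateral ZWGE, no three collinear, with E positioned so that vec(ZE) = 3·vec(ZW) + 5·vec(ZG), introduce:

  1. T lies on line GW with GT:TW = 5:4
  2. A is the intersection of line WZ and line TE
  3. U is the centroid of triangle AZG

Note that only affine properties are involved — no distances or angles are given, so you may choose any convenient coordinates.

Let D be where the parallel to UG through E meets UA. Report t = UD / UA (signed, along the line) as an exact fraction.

t = 298/13

Work in coordinates with Z = (0, 0), W = (1, 0), G = (0, 1), E = (3, 5).
1. T lies on line GW with GT:TW = 5:4 ⇒ T = (5/9, 4/9)
2. A is the intersection of line WZ and line TE ⇒ A = (13/41, 0)
3. U is the centroid of triangle AZG ⇒ U = (13/123, 1/3)
through E parallel to UG: direction (-13/123, 2/3); meets UA at D = (203/41, -95/13)
D = U + t·(A−U) with t = 298/13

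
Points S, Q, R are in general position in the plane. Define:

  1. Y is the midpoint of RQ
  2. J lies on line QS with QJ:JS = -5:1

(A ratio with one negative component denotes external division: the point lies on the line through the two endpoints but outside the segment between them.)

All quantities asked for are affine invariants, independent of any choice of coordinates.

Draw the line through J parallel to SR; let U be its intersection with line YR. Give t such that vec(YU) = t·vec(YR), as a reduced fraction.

t = 3/2

Assign S = (0, 0), Q = (1, 0), R = (0, 1) — the answer is frame-independent, so this choice is without loss of generality.
1. Y is the midpoint of RQ ⇒ Y = (1/2, 1/2)
2. J lies on line QS with QJ:JS = -5:1 ⇒ J = (-1/4, 0)
through J parallel to SR: direction (0, 1); meets YR at U = (-1/4, 5/4)
U = Y + t·(R−Y) with t = 3/2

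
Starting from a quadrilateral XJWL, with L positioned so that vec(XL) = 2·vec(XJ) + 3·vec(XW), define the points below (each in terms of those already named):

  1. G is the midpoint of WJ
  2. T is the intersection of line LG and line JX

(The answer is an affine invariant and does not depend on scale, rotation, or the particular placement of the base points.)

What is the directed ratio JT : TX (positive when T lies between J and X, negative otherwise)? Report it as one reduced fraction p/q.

JT:TX = 4

Assign X = (0, 0), J = (1, 0), W = (0, 1), L = (2, 3) — the answer is frame-independent, so this choice is without loss of generality.
1. G is the midpoint of WJ ⇒ G = (1/2, 1/2)
2. T is the intersection of line LG and line JX ⇒ T = (1/5, 0)
T = J + t·(X−J) with t = 4/5, so JT:TX = t:(1−t) = 4/5:1/5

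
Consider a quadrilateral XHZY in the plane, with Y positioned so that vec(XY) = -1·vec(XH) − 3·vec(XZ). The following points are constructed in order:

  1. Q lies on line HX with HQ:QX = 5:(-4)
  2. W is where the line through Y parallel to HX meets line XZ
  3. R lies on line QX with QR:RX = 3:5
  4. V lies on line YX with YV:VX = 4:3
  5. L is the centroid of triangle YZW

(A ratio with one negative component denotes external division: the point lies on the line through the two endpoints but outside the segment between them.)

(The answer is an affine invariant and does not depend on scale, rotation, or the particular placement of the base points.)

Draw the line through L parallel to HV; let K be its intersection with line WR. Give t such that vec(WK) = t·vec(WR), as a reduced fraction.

t = 14/45

Choose coordinates X = (0, 0), H = (1, 0), Z = (0, 1), Y = (-1, -3).
1. Q lies on line HX with HQ:QX = 5:(-4) ⇒ Q = (-4, 0)
2. W is where the line through Y parallel to HX meets line XZ ⇒ W = (0, -3)
3. R lies on line QX with QR:RX = 3:5 ⇒ R = (-5/2, 0)
4. V lies on line YX with YV:VX = 4:3 ⇒ V = (-3/7, -9/7)
5. L is the centroid of triangle YZW ⇒ L = (-1/3, -5/3)
through L parallel to HV: direction (-10/7, -9/7); meets WR at K = (-7/9, -31/15)
K = W + t·(R−W) with t = 14/45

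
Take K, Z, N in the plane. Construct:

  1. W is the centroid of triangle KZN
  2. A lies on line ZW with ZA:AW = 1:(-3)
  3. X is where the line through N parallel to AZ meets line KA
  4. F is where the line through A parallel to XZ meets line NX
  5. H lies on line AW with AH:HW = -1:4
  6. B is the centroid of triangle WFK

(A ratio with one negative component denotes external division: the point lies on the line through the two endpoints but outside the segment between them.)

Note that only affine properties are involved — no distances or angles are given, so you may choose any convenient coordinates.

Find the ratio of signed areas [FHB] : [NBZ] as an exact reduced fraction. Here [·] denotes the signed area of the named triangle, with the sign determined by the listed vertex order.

Set K = (0, 0), Z = (1, 0), N = (0, 1); any affine frame gives the same invariant.
1. W is the centroid of triangle KZN ⇒ W = (1/3, 1/3)
2. A lies on line ZW with ZA:AW = 1:(-3) ⇒ A = (4/3, -1/6)
3. X is where the line through N parallel to AZ meets line KA ⇒ X = (8/3, -1/3)
4. F is where the line through A parallel to XZ meets line NX ⇒ F = (3, -1/2)
5. H lies on line AW with AH:HW = -1:4 ⇒ H = (5/3, -1/3)
6. B is the centroid of triangle WFK ⇒ B = (10/9, -1/18)
2·[FHB] = -5/18, 2·[NBZ] = -1/18
[FHB]:[NBZ] = -5/18:-1/18 = 5

[FHB]:[NBZ] = 5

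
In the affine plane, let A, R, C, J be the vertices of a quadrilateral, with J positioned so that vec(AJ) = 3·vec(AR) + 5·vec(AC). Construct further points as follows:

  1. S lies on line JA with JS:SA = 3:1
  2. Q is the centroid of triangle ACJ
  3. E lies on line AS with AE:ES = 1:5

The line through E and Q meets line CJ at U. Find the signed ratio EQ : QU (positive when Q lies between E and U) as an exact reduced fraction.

EQ:QU = 15/8

Choose coordinates A = (0, 0), R = (1, 0), C = (0, 1), J = (3, 5).
1. S lies on line JA with JS:SA = 3:1 ⇒ S = (3/4, 5/4)
2. Q is the centroid of triangle ACJ ⇒ Q = (1, 2)
3. E lies on line AS with AE:ES = 1:5 ⇒ E = (1/8, 5/24)
line EQ meets CJ at U = (22/15, 133/45)
Q = E + t·(U−E) with t = 15/23, so EQ:QU = 15/23:8/23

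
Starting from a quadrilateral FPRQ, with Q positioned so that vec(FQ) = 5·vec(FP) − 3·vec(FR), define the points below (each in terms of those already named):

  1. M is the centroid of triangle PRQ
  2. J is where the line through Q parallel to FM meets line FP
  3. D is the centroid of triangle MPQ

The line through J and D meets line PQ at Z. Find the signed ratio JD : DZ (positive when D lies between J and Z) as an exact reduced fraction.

JD:DZ = -136

Set F = (0, 0), P = (1, 0), R = (0, 1), Q = (5, -3); any affine frame gives the same invariant.
1. M is the centroid of triangle PRQ ⇒ M = (2, -2/3)
2. J is where the line through Q parallel to FM meets line FP ⇒ J = (-4, 0)
3. D is the centroid of triangle MPQ ⇒ D = (8/3, -11/9)
line JD meets PQ at Z = (89/34, -165/136)
D = J + t·(Z−J) with t = 136/135, so JD:DZ = 136/135:-1/135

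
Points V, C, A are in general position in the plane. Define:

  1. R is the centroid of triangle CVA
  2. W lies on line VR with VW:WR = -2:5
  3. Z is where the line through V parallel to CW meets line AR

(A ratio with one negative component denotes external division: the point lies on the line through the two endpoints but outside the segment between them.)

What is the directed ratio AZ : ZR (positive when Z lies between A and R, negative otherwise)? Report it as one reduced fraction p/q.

Assign V = (0, 0), C = (1, 0), A = (0, 1) — the answer is frame-independent, so this choice is without loss of generality.
1. R is the centroid of triangle CVA ⇒ R = (1/3, 1/3)
2. W lies on line VR with VW:WR = -2:5 ⇒ W = (-2/9, -2/9)
3. Z is where the line through V parallel to CW meets line AR ⇒ Z = (11/24, 1/12)
Z = A + t·(R−A) with t = 11/8, so AZ:ZR = t:(1−t) = 11/8:-3/8

AZ:ZR = -11/3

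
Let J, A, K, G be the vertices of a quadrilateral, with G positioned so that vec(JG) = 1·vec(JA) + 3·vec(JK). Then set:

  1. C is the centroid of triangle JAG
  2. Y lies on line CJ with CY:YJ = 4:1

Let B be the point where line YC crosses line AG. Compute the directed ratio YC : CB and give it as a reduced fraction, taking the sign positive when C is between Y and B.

YC:CB = 8/5

Choose coordinates J = (0, 0), A = (1, 0), K = (0, 1), G = (1, 3).
1. C is the centroid of triangle JAG ⇒ C = (2/3, 1)
2. Y lies on line CJ with CY:YJ = 4:1 ⇒ Y = (2/15, 1/5)
line YC meets AG at B = (1, 3/2)
C = Y + t·(B−Y) with t = 8/13, so YC:CB = 8/13:5/13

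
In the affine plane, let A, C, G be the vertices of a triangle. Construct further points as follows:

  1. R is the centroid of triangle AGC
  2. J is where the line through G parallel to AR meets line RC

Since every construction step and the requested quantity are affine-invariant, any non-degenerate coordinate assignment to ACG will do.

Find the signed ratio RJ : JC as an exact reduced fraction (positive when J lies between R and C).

RJ:JC = -1/2

Work in coordinates with A = (0, 0), C = (1, 0), G = (0, 1).
1. R is the centroid of triangle AGC ⇒ R = (1/3, 1/3)
2. J is where the line through G parallel to AR meets line RC ⇒ J = (-1/3, 2/3)
J = R + t·(C−R) with t = -1, so RJ:JC = t:(1−t) = -1:2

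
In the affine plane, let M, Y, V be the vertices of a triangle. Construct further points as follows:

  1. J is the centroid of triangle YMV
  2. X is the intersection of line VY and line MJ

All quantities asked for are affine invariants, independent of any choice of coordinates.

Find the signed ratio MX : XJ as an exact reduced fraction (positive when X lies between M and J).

MX:XJ = -3

Choose coordinates M = (0, 0), Y = (1, 0), V = (0, 1).
1. J is the centroid of triangle YMV ⇒ J = (1/3, 1/3)
2. X is the intersection of line VY and line MJ ⇒ X = (1/2, 1/2)
X = M + t·(J−M) with t = 3/2, so MX:XJ = t:(1−t) = 3/2:-1/2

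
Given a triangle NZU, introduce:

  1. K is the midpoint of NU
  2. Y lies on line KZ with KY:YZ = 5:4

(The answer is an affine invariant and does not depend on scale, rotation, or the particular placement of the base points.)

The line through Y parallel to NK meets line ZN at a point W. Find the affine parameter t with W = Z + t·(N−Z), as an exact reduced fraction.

Assign N = (0, 0), Z = (1, 0), U = (0, 1) — the answer is frame-independent, so this choice is without loss of generality.
1. K is the midpoint of NU ⇒ K = (0, 1/2)
2. Y lies on line KZ with KY:YZ = 5:4 ⇒ Y = (5/9, 2/9)
through Y parallel to NK: direction (0, 1/2); meets ZN at W = (5/9, 0)
W = Z + t·(N−Z) with t = 4/9

t = 4/9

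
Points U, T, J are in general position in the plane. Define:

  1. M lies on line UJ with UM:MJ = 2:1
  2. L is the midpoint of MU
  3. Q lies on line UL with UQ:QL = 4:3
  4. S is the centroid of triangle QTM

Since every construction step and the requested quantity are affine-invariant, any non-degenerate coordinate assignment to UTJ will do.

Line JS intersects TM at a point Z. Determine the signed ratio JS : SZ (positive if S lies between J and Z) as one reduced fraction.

JS:SZ = -31/10

Assign U = (0, 0), T = (1, 0), J = (0, 1) — the answer is frame-independent, so this choice is without loss of generality.
1. M lies on line UJ with UM:MJ = 2:1 ⇒ M = (0, 2/3)
2. L is the midpoint of MU ⇒ L = (0, 1/3)
3. Q lies on line UL with UQ:QL = 4:3 ⇒ Q = (0, 4/21)
4. S is the centroid of triangle QTM ⇒ S = (1/3, 2/7)
line JS meets TM at Z = (7/31, 16/31)
S = J + t·(Z−J) with t = 31/21, so JS:SZ = 31/21:-10/21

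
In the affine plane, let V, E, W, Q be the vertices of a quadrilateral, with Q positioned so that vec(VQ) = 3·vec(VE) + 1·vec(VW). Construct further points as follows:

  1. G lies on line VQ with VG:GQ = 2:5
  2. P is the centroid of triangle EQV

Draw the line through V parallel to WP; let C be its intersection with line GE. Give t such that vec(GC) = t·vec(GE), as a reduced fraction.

Assign V = (0, 0), E = (1, 0), W = (0, 1), Q = (3, 1) — the answer is frame-independent, so this choice is without loss of generality.
1. G lies on line VQ with VG:GQ = 2:5 ⇒ G = (6/7, 2/7)
2. P is the centroid of triangle EQV ⇒ P = (4/3, 1/3)
through V parallel to WP: direction (4/3, -2/3); meets GE at C = (4/3, -2/3)
C = G + t·(E−G) with t = 10/3

t = 10/3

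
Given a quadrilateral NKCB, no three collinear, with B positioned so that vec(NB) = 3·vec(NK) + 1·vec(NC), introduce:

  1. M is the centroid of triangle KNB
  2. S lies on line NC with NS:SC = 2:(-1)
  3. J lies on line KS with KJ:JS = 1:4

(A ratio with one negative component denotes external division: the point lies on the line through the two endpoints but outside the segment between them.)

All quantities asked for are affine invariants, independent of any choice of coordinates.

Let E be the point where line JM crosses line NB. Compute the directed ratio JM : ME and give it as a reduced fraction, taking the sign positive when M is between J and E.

Choose coordinates N = (0, 0), K = (1, 0), C = (0, 1), B = (3, 1).
1. M is the centroid of triangle KNB ⇒ M = (4/3, 1/3)
2. S lies on line NC with NS:SC = 2:(-1) ⇒ S = (0, 2)
3. J lies on line KS with KJ:JS = 1:4 ⇒ J = (4/5, 2/5)
line JM meets NB at E = (12/11, 4/11)
M = J + t·(E−J) with t = 11/6, so JM:ME = 11/6:-5/6

JM:ME = -11/5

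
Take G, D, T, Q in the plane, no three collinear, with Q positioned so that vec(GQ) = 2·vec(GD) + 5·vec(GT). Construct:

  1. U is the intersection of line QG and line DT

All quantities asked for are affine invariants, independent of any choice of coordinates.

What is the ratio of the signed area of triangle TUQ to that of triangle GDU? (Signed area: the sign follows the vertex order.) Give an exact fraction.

Work in coordinates with G = (0, 0), D = (1, 0), T = (0, 1), Q = (2, 5).
1. U is the intersection of line QG and line DT ⇒ U = (2/7, 5/7)
2·[TUQ] = 12/7, 2·[GDU] = 5/7
[TUQ]:[GDU] = 12/7:5/7 = 12/5

[TUQ]:[GDU] = 12/5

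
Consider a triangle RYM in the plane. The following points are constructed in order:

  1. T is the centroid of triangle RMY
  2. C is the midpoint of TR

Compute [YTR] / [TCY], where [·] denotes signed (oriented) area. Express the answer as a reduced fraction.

Set R = (0, 0), Y = (1, 0), M = (0, 1); any affine frame gives the same invariant.
1. T is the centroid of triangle RMY ⇒ T = (1/3, 1/3)
2. C is the midpoint of TR ⇒ C = (1/6, 1/6)
2·[YTR] = 1/3, 2·[TCY] = 1/6
[YTR]:[TCY] = 1/3:1/6 = 2

[YTR]:[TCY] = 2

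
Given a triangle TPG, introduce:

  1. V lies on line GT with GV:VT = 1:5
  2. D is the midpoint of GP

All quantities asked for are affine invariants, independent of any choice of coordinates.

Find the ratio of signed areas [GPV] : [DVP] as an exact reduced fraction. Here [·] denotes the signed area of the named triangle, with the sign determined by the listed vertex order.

[GPV]:[DVP] = -2

Work in coordinates with T = (0, 0), P = (1, 0), G = (0, 1).
1. V lies on line GT with GV:VT = 1:5 ⇒ V = (0, 5/6)
2. D is the midpoint of GP ⇒ D = (1/2, 1/2)
2·[GPV] = -1/6, 2·[DVP] = 1/12
[GPV]:[DVP] = -1/6:1/12 = -2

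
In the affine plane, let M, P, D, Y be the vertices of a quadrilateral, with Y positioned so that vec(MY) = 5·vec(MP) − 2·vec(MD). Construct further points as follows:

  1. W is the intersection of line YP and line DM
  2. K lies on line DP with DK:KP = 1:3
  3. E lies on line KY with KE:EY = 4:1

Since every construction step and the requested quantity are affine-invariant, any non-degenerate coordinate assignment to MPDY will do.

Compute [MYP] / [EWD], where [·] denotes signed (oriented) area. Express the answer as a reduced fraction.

[MYP]:[EWD] = -80/81

Set M = (0, 0), P = (1, 0), D = (0, 1), Y = (5, -2); any affine frame gives the same invariant.
1. W is the intersection of line YP and line DM ⇒ W = (0, 1/2)
2. K lies on line DP with DK:KP = 1:3 ⇒ K = (1/4, 3/4)
3. E lies on line KY with KE:EY = 4:1 ⇒ E = (81/20, -29/20)
2·[MYP] = 2, 2·[EWD] = -81/40
[MYP]:[EWD] = 2:-81/40 = -80/81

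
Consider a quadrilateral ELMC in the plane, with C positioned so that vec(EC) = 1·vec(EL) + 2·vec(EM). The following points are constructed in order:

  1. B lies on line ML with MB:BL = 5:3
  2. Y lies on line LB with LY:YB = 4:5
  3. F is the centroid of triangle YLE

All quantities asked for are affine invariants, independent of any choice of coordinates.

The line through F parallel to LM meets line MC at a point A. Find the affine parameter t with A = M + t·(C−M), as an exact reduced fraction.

Set E = (0, 0), L = (1, 0), M = (0, 1), C = (1, 2); any affine frame gives the same invariant.
1. B lies on line ML with MB:BL = 5:3 ⇒ B = (5/8, 3/8)
2. Y lies on line LB with LY:YB = 4:5 ⇒ Y = (5/6, 1/6)
3. F is the centroid of triangle YLE ⇒ F = (11/18, 1/18)
through F parallel to LM: direction (-1, 1); meets MC at A = (-1/6, 5/6)
A = M + t·(C−M) with t = -1/6

t = -1/6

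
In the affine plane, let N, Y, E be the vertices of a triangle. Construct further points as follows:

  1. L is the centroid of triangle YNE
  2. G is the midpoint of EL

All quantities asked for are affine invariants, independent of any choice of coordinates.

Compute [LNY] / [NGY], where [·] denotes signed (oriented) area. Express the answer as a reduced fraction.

[LNY]:[NGY] = -1/2

Set N = (0, 0), Y = (1, 0), E = (0, 1); any affine frame gives the same invariant.
1. L is the centroid of triangle YNE ⇒ L = (1/3, 1/3)
2. G is the midpoint of EL ⇒ G = (1/6, 2/3)
2·[LNY] = 1/3, 2·[NGY] = -2/3
[LNY]:[NGY] = 1/3:-2/3 = -1/2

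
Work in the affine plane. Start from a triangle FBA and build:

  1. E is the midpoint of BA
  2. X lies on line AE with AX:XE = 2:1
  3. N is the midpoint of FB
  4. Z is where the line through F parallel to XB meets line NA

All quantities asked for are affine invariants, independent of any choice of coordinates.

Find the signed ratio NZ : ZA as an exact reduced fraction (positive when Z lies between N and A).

Choose coordinates F = (0, 0), B = (1, 0), A = (0, 1).
1. E is the midpoint of BA ⇒ E = (1/2, 1/2)
2. X lies on line AE with AX:XE = 2:1 ⇒ X = (1/3, 2/3)
3. N is the midpoint of FB ⇒ N = (1/2, 0)
4. Z is where the line through F parallel to XB meets line NA ⇒ Z = (1, -1)
Z = N + t·(A−N) with t = -1, so NZ:ZA = t:(1−t) = -1:2

NZ:ZA = -1/2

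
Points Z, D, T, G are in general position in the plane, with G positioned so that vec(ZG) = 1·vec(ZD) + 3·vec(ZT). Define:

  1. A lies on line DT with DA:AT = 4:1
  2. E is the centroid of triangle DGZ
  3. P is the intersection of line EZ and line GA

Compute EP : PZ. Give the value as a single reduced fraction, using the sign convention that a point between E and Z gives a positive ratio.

Set Z = (0, 0), D = (1, 0), T = (0, 1), G = (1, 3); any affine frame gives the same invariant.
1. A lies on line DT with DA:AT = 4:1 ⇒ A = (1/5, 4/5)
2. E is the centroid of triangle DGZ ⇒ E = (2/3, 1)
3. P is the intersection of line EZ and line GA ⇒ P = (-1/5, -3/10)
P = E + t·(Z−E) with t = 13/10, so EP:PZ = t:(1−t) = 13/10:-3/10

EP:PZ = -13/3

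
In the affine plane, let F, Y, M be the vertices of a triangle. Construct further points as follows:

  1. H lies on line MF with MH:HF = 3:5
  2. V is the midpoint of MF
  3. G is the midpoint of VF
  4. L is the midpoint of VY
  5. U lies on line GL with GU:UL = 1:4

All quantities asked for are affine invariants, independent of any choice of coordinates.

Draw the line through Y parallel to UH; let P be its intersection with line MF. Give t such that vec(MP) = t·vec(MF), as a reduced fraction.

Choose coordinates F = (0, 0), Y = (1, 0), M = (0, 1).
1. H lies on line MF with MH:HF = 3:5 ⇒ H = (0, 5/8)
2. V is the midpoint of MF ⇒ V = (0, 1/2)
3. G is the midpoint of VF ⇒ G = (0, 1/4)
4. L is the midpoint of VY ⇒ L = (1/2, 1/4)
5. U lies on line GL with GU:UL = 1:4 ⇒ U = (1/10, 1/4)
through Y parallel to UH: direction (-1/10, 3/8); meets MF at P = (0, 15/4)
P = M + t·(F−M) with t = -11/4

t = -11/4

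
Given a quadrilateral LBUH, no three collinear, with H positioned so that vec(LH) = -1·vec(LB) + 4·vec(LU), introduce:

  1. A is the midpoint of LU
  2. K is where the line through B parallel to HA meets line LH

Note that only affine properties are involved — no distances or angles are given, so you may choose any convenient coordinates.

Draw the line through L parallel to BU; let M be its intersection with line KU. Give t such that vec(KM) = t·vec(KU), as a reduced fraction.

Work in coordinates with L = (0, 0), B = (1, 0), U = (0, 1), H = (-1, 4).
1. A is the midpoint of LU ⇒ A = (0, 1/2)
2. K is where the line through B parallel to HA meets line LH ⇒ K = (-7, 28)
through L parallel to BU: direction (-1, 1); meets KU at M = (7/20, -7/20)
M = K + t·(U−K) with t = 21/20

t = 21/20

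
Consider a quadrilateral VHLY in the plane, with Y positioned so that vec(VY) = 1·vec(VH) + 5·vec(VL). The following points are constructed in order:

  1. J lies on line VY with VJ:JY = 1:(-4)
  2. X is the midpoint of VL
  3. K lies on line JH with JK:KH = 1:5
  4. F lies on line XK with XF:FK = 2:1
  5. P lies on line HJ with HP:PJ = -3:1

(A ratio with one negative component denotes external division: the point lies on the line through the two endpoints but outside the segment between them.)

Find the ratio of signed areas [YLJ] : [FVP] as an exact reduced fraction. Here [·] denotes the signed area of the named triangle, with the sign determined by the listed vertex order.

[YLJ]:[FVP] = 72/31

Work in coordinates with V = (0, 0), H = (1, 0), L = (0, 1), Y = (1, 5).
1. J lies on line VY with VJ:JY = 1:(-4) ⇒ J = (-1/3, -5/3)
2. X is the midpoint of VL ⇒ X = (0, 1/2)
3. K lies on line JH with JK:KH = 1:5 ⇒ K = (-1/9, -25/18)
4. F lies on line XK with XF:FK = 2:1 ⇒ F = (-2/27, -41/54)
5. P lies on line HJ with HP:PJ = -3:1 ⇒ P = (-1, -5/2)
2·[YLJ] = 4/3, 2·[FVP] = 31/54
[YLJ]:[FVP] = 4/3:31/54 = 72/31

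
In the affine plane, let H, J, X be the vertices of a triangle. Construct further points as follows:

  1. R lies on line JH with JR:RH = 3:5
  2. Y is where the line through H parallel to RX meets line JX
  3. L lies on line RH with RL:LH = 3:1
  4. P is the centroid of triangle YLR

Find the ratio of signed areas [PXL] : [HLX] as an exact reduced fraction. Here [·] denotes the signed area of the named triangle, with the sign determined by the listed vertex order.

Work in coordinates with H = (0, 0), J = (1, 0), X = (0, 1).
1. R lies on line JH with JR:RH = 3:5 ⇒ R = (5/8, 0)
2. Y is where the line through H parallel to RX meets line JX ⇒ Y = (-5/3, 8/3)
3. L lies on line RH with RL:LH = 3:1 ⇒ L = (5/32, 0)
4. P is the centroid of triangle YLR ⇒ P = (-85/288, 8/9)
2·[PXL] = -5/16, 2·[HLX] = 5/32
[PXL]:[HLX] = -5/16:5/32 = -2

[PXL]:[HLX] = -2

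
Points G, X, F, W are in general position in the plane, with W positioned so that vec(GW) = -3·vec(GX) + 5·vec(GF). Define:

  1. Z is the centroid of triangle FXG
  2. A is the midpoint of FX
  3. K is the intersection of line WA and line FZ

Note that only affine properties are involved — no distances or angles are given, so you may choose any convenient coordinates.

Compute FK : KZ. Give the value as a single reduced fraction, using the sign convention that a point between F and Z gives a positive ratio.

Work in coordinates with G = (0, 0), X = (1, 0), F = (0, 1), W = (-3, 5).
1. Z is the centroid of triangle FXG ⇒ Z = (1/3, 1/3)
2. A is the midpoint of FX ⇒ A = (1/2, 1/2)
3. K is the intersection of line WA and line FZ ⇒ K = (-1/5, 7/5)
K = F + t·(Z−F) with t = -3/5, so FK:KZ = t:(1−t) = -3/5:8/5

FK:KZ = -3/8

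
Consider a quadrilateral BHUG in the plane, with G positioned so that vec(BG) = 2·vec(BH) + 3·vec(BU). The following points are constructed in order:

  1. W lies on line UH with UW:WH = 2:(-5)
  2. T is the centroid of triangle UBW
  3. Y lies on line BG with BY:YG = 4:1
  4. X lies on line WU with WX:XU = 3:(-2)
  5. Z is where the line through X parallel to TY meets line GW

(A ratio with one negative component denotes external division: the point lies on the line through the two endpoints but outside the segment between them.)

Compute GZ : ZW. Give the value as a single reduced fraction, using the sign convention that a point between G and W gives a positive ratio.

Assign B = (0, 0), H = (1, 0), U = (0, 1), G = (2, 3) — the answer is frame-independent, so this choice is without loss of generality.
1. W lies on line UH with UW:WH = 2:(-5) ⇒ W = (-2/3, 5/3)
2. T is the centroid of triangle UBW ⇒ T = (-2/9, 8/9)
3. Y lies on line BG with BY:YG = 4:1 ⇒ Y = (8/5, 12/5)
4. X lies on line WU with WX:XU = 3:(-2) ⇒ X = (4/3, -1/3)
5. Z is where the line through X parallel to TY meets line GW ⇒ Z = (94/9, 65/9)
Z = G + t·(W−G) with t = -19/6, so GZ:ZW = t:(1−t) = -19/6:25/6

GZ:ZW = -19/25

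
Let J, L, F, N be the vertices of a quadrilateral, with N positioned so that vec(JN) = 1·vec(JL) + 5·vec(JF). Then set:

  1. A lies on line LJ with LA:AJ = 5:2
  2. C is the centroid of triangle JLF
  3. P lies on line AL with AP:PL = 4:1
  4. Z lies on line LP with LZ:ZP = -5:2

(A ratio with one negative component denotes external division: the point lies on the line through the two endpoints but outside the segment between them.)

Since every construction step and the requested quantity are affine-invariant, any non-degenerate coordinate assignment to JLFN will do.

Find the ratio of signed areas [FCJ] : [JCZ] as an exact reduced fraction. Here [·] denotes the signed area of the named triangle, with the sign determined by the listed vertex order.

Assign J = (0, 0), L = (1, 0), F = (0, 1), N = (1, 5) — the answer is frame-independent, so this choice is without loss of generality.
1. A lies on line LJ with LA:AJ = 5:2 ⇒ A = (2/7, 0)
2. C is the centroid of triangle JLF ⇒ C = (1/3, 1/3)
3. P lies on line AL with AP:PL = 4:1 ⇒ P = (6/7, 0)
4. Z lies on line LP with LZ:ZP = -5:2 ⇒ Z = (16/21, 0)
2·[FCJ] = -1/3, 2·[JCZ] = -16/63
[FCJ]:[JCZ] = -1/3:-16/63 = 21/16

[FCJ]:[JCZ] = 21/16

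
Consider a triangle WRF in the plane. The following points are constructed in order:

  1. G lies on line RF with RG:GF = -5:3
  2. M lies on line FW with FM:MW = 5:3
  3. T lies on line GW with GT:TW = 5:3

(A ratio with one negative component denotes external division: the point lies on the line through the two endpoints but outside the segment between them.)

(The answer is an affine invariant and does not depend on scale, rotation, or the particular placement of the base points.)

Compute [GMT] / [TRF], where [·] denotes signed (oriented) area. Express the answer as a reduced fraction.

Assign W = (0, 0), R = (1, 0), F = (0, 1) — the answer is frame-independent, so this choice is without loss of generality.
1. G lies on line RF with RG:GF = -5:3 ⇒ G = (-3/2, 5/2)
2. M lies on line FW with FM:MW = 5:3 ⇒ M = (0, 3/8)
3. T lies on line GW with GT:TW = 5:3 ⇒ T = (-9/16, 15/16)
2·[GMT] = -45/128, 2·[TRF] = 5/8
[GMT]:[TRF] = -45/128:5/8 = -9/16

[GMT]:[TRF] = -9/16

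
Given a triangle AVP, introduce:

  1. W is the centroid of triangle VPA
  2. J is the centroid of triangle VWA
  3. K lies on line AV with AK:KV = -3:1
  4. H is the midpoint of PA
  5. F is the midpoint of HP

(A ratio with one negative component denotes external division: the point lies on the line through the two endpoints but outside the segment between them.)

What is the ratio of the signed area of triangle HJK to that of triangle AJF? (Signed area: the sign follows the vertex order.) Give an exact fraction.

[HJK]:[AJF] = 13/12

Set A = (0, 0), V = (1, 0), P = (0, 1); any affine frame gives the same invariant.
1. W is the centroid of triangle VPA ⇒ W = (1/3, 1/3)
2. J is the centroid of triangle VWA ⇒ J = (4/9, 1/9)
3. K lies on line AV with AK:KV = -3:1 ⇒ K = (3/2, 0)
4. H is the midpoint of PA ⇒ H = (0, 1/2)
5. F is the midpoint of HP ⇒ F = (0, 3/4)
2·[HJK] = 13/36, 2·[AJF] = 1/3
[HJK]:[AJF] = 13/36:1/3 = 13/12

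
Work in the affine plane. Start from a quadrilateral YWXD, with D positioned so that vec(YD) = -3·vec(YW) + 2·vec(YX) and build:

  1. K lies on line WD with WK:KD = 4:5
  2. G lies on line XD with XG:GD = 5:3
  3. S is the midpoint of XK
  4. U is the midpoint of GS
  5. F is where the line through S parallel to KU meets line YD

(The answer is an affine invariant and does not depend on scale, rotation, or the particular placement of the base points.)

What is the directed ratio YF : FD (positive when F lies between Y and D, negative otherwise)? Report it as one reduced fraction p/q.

YF:FD = -26/95

Set Y = (0, 0), W = (1, 0), X = (0, 1), D = (-3, 2); any affine frame gives the same invariant.
1. K lies on line WD with WK:KD = 4:5 ⇒ K = (-7/9, 8/9)
2. G lies on line XD with XG:GD = 5:3 ⇒ G = (-15/8, 13/8)
3. S is the midpoint of XK ⇒ S = (-7/18, 17/18)
4. U is the midpoint of GS ⇒ U = (-163/144, 185/144)
5. F is where the line through S parallel to KU meets line YD ⇒ F = (26/23, -52/69)
F = Y + t·(D−Y) with t = -26/69, so YF:FD = t:(1−t) = -26/69:95/69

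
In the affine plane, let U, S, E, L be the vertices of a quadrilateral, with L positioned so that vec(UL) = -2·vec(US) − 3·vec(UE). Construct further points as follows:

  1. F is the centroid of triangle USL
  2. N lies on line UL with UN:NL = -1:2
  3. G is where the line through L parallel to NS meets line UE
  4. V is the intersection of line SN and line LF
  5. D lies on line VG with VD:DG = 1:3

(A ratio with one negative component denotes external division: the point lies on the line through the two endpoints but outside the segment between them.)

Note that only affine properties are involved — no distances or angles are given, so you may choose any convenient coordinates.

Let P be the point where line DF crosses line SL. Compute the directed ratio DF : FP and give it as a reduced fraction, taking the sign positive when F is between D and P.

DF:FP = 7/2

Assign U = (0, 0), S = (1, 0), E = (0, 1), L = (-2, -3) — the answer is frame-independent, so this choice is without loss of generality.
1. F is the centroid of triangle USL ⇒ F = (-1/3, -1)
2. N lies on line UL with UN:NL = -1:2 ⇒ N = (2, 3)
3. G is where the line through L parallel to NS meets line UE ⇒ G = (0, 3)
4. V is the intersection of line SN and line LF ⇒ V = (4/3, 1)
5. D lies on line VG with VD:DG = 1:3 ⇒ D = (1, 3/2)
line DF meets SL at P = (-5/7, -12/7)
F = D + t·(P−D) with t = 7/9, so DF:FP = 7/9:2/9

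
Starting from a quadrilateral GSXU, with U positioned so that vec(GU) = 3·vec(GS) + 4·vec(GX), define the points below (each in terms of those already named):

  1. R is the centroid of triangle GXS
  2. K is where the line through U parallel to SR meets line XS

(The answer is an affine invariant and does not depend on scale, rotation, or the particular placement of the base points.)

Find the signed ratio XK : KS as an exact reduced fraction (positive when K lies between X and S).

Choose coordinates G = (0, 0), S = (1, 0), X = (0, 1), U = (3, 4).
1. R is the centroid of triangle GXS ⇒ R = (1/3, 1/3)
2. K is where the line through U parallel to SR meets line XS ⇒ K = (-9, 10)
K = X + t·(S−X) with t = -9, so XK:KS = t:(1−t) = -9:10

XK:KS = -9/10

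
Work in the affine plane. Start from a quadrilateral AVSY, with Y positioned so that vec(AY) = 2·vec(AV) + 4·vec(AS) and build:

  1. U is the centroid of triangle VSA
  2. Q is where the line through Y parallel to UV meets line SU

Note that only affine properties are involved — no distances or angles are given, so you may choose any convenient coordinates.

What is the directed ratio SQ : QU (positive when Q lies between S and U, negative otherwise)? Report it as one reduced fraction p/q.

SQ:QU = -8/9

Assign A = (0, 0), V = (1, 0), S = (0, 1), Y = (2, 4) — the answer is frame-independent, so this choice is without loss of generality.
1. U is the centroid of triangle VSA ⇒ U = (1/3, 1/3)
2. Q is where the line through Y parallel to UV meets line SU ⇒ Q = (-8/3, 19/3)
Q = S + t·(U−S) with t = -8, so SQ:QU = t:(1−t) = -8:9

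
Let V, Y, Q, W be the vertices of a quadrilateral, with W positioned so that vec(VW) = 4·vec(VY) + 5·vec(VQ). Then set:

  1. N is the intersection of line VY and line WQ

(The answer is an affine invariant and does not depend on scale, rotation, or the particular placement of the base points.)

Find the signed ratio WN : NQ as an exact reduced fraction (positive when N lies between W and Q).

Set V = (0, 0), Y = (1, 0), Q = (0, 1), W = (4, 5); any affine frame gives the same invariant.
1. N is the intersection of line VY and line WQ ⇒ N = (-1, 0)
N = W + t·(Q−W) with t = 5/4, so WN:NQ = t:(1−t) = 5/4:-1/4

WN:NQ = -5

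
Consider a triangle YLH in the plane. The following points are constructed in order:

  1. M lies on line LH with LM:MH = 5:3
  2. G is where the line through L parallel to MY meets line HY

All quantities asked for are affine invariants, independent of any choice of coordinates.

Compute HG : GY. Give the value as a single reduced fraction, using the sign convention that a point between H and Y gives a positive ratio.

Assign Y = (0, 0), L = (1, 0), H = (0, 1) — the answer is frame-independent, so this choice is without loss of generality.
1. M lies on line LH with LM:MH = 5:3 ⇒ M = (3/8, 5/8)
2. G is where the line through L parallel to MY meets line HY ⇒ G = (0, -5/3)
G = H + t·(Y−H) with t = 8/3, so HG:GY = t:(1−t) = 8/3:-5/3

HG:GY = -8/5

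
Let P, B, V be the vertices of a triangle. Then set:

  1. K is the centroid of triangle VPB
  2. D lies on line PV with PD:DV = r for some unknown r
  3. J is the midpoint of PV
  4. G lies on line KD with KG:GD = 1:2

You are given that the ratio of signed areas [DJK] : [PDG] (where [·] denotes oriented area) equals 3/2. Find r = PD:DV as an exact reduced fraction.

r = 1/3

Choose coordinates P = (0, 0), B = (1, 0), V = (0, 1).
1. K is the centroid of triangle VPB ⇒ K = (1/3, 1/3)
2. With PD:DV = r, write λ = r/(r+1) so D = P + λ·(V−P); D is affine-linear in λ
3. J is the midpoint of PV ⇒ J = (0, 1/2)
4. G lies on line KD with KG:GD = 1:2 ⇒ G is an affine combination of earlier points and hence also affine-linear in λ
Every point depending on D is an affine combination of D and λ-independent points, so each such coordinate is linear in λ; the λ² term in each signed area is a multiple of (V−P)×(V−P) = 0, so 2·[DJK] and 2·[PDG] are each linear in λ. Evaluating at λ=0 and λ=1:
  2·[DJK] = 1/3·λ − 1/6,   2·[PDG] = -2/9·λ
So [DJK]:[PDG] = (1/3·λ − 1/6) / (-2/9·λ). Setting this equal to 3/2:
  1/3·λ − 1/6 = 3/2·(-2/9·λ)  ⇒  λ = 1/4
Then r = λ/(1−λ) = (1/4)/(3/4) = 1/3. Check: with r = 1/3, D = (0, 1/4) and [DJK]:[PDG] = 3/2 as required.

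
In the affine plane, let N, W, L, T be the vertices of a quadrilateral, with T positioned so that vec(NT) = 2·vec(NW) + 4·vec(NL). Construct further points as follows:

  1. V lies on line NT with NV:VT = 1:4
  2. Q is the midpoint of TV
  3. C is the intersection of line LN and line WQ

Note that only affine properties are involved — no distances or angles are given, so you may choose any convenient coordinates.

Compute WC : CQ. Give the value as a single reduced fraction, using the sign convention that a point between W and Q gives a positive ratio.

WC:CQ = -5/6

Set N = (0, 0), W = (1, 0), L = (0, 1), T = (2, 4); any affine frame gives the same invariant.
1. V lies on line NT with NV:VT = 1:4 ⇒ V = (2/5, 4/5)
2. Q is the midpoint of TV ⇒ Q = (6/5, 12/5)
3. C is the intersection of line LN and line WQ ⇒ C = (0, -12)
C = W + t·(Q−W) with t = -5, so WC:CQ = t:(1−t) = -5:6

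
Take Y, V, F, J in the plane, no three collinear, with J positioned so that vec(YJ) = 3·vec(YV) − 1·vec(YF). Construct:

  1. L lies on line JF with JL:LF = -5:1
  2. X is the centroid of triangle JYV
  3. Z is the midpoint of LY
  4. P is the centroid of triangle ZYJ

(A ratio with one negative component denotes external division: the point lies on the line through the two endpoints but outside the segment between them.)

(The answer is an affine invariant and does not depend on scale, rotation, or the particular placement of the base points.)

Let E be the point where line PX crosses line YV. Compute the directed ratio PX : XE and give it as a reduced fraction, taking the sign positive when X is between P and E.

PX:XE = -3/4

Assign Y = (0, 0), V = (1, 0), F = (0, 1), J = (3, -1) — the answer is frame-independent, so this choice is without loss of generality.
1. L lies on line JF with JL:LF = -5:1 ⇒ L = (-3/4, 3/2)
2. X is the centroid of triangle JYV ⇒ X = (4/3, -1/3)
3. Z is the midpoint of LY ⇒ Z = (-3/8, 3/4)
4. P is the centroid of triangle ZYJ ⇒ P = (7/8, -1/12)
line PX meets YV at E = (13/18, 0)
X = P + t·(E−P) with t = -3, so PX:XE = -3:4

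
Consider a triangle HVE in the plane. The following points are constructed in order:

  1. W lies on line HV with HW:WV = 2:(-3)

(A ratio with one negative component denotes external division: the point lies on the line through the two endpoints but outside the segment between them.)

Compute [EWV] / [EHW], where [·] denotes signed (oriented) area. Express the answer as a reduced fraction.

Choose coordinates H = (0, 0), V = (1, 0), E = (0, 1).
1. W lies on line HV with HW:WV = 2:(-3) ⇒ W = (-2, 0)
2·[EWV] = 3, 2·[EHW] = -2
[EWV]:[EHW] = 3:-2 = -3/2

[EWV]:[EHW] = -3/2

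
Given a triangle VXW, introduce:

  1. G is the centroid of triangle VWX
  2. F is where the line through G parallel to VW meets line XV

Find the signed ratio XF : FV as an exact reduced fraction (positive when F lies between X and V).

XF:FV = 2

Assign V = (0, 0), X = (1, 0), W = (0, 1) — the answer is frame-independent, so this choice is without loss of generality.
1. G is the centroid of triangle VWX ⇒ G = (1/3, 1/3)
2. F is where the line through G parallel to VW meets line XV ⇒ F = (1/3, 0)
F = X + t·(V−X) with t = 2/3, so XF:FV = t:(1−t) = 2/3:1/3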